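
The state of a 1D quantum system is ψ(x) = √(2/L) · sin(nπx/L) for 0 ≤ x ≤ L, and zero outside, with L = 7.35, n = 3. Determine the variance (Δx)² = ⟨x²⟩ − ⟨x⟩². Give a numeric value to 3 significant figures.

4.20

Compute ⟨x⟩ and ⟨x²⟩ separately, then (Δx)² = ⟨x²⟩ − ⟨x⟩².
With sin²θ = (1 − cos2θ)/2 on 0 ≤ x ≤ L: ∫sin²(nπx/L) dx = L/2, ∫x·sin²(nπx/L) dx = L²/4, ∫x²·sin²(nπx/L) dx = L³·(1/6 − 1/(4n²π²)); higher powers xᵏ the same way, integrating xᵏ·cos(2nπx/L) by parts.
⟨x⟩ = 3.6750 and ⟨x²⟩ = 17.703.
(Δx)² = 17.703 − (3.6750)² = 4.1978.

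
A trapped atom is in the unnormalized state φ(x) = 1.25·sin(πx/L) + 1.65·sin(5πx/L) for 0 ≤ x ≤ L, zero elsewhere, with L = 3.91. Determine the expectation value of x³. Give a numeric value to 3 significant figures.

13.8

⟨x³⟩ = ∫ x³·|φ|² dx / ∫|φ|² dx (integrals over the domain).
On 0 ≤ x ≤ L (j ≠ l): ∫sin²(jπx/L) dx = L/2, ∫sin(jπx/L)·sin(lπx/L) dx = 0; diagonal moments ∫x·sin²(jπx/L) dx = L²/4, ∫x²·sin²(jπx/L) dx = L³·(1/6 − 1/(4j²π²)); cross terms ∫x·sin(jπx/L)·sin(lπx/L) dx = 0 for j + l even and −4jlL²/(π²(j² − l²)²) for j + l odd, ∫x²·sin(jπx/L)·sin(lπx/L) dx = (−1)^(j+l)·4jlL³/(π²(j² − l²)²); higher powers the same way via product-to-sum and parts.
State is unnormalized: ∫|φ|² dx = 8.3772, and ∫φ*·x³·φ dx = 115.43, so ⟨x³⟩ = 115.43 / 8.3772.
⟨x³⟩ = 13.780.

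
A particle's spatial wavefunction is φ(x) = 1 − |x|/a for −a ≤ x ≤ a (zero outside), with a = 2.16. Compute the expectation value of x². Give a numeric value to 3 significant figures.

⟨x²⟩ = ∫ x²·|φ|² dx / ∫|φ|² dx (integrals over the domain).
φ is even, so ∫ over [−a, a] = 2∫₀ᵃ with φ = 1 − x/a there: ∫₀ᵃ (1 − x/a)² dx = a/3, ∫₀ᵃ x²(1 − x/a)² dx = a³/30, ∫₀ᵃ x⁴(1 − x/a)² dx = a⁵/105.
State is unnormalized: ∫|φ|² dx = 1.4400, and ∫φ*·x²·φ dx = 0.67185, so ⟨x²⟩ = 0.67185 / 1.4400.
⟨x²⟩ = 0.46656.

0.467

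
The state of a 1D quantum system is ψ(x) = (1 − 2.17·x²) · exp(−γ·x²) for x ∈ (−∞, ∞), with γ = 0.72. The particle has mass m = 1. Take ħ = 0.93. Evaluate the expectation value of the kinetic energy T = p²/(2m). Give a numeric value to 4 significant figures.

1.687

T = −(ħ²/2m) d²/dx², so ⟨T⟩ = −(ħ²/2m) ∫ ψ*·ψ'' dx / ∫|ψ|² dx; with m = 1.
Expand each integrand as polynomial × e^(−2γx²) and use ∫x^(2j)·e^(−2γx²) dx = (2j−1)!!/(4γ)^j · √(π/(2γ)), odd powers → 0; here √(π/(2γ)) = 1.4770. Differentiate with the product rule, d/dx e^(−γx²) = −2γx·e^(−γx²).
State is unnormalized: ∫|ψ|² dx = 1.7669, and ∫ψ*·(−ħ²/2m · ψ'') dx = 2.9806, so ⟨T⟩ = 2.9806 / 1.7669.
⟨T⟩ = 1.6869.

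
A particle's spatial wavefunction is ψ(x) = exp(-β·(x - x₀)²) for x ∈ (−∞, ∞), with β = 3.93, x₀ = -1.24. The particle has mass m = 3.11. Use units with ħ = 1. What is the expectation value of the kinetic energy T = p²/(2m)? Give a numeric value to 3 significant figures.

T = −(ħ²/2m) d²/dx², so ⟨T⟩ = −(ħ²/2m) ∫ ψ*·ψ'' dx / ∫|ψ|² dx; with m = 3.11.
Gaussian moments (u = x − x₀): ∫u^(2j)·e^(−2βu²) du = (2j−1)!!/(4β)^j · √(π/(2β)), odd powers integrate to 0; here √(π/(2β)) = 0.63221. Derivatives: d/dx e^(−βu²) = −2βu·e^(−βu²), d²/dx² e^(−βu²) = (4β²u² − 2β)·e^(−βu²).
State is unnormalized: ∫|ψ|² dx = 0.63221, and ∫ψ*·(−ħ²/2m · ψ'') dx = 0.39945, so ⟨T⟩ = 0.39945 / 0.63221.
⟨T⟩ = 0.63183.

0.632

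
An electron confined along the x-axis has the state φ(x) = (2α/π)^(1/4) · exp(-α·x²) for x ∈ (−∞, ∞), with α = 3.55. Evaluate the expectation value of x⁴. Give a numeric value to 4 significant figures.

⟨x⁴⟩ = ∫ x⁴·|φ|² dx (integrals over the domain).
Gaussian moments: ∫x^(2j)·e^(−2αx²) dx = (2j−1)!!/(4α)^j · √(π/(2α)), odd powers integrate to 0; here √(π/(2α)) = 0.66519.
⟨x⁴⟩ = 0.014878.

0.01488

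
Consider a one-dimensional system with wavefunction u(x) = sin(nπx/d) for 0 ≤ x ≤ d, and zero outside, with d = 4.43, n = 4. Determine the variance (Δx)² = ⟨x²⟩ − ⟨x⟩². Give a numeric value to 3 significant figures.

1.57

Compute ⟨x⟩ and ⟨x²⟩ separately, then (Δx)² = ⟨x²⟩ − ⟨x⟩².
With sin²θ = (1 − cos2θ)/2 on 0 ≤ x ≤ d: ∫sin²(nπx/d) dx = d/2, ∫x·sin²(nπx/d) dx = d²/4, ∫x²·sin²(nπx/d) dx = d³·(1/6 − 1/(4n²π²)); higher powers xᵏ the same way, integrating xᵏ·cos(2nπx/d) by parts.
Normalization: ∫|u|² dx = 2.2150.
⟨x⟩ = 2.2150 and ⟨x²⟩ = 6.4795.
(Δx)² = 6.4795 − (2.2150)² = 1.5733.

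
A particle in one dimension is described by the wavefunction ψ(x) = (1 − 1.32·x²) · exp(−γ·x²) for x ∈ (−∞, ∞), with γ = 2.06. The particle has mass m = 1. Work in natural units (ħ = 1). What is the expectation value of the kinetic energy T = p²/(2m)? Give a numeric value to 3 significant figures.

T = −(ħ²/2m) d²/dx², so ⟨T⟩ = −(ħ²/2m) ∫ ψ*·ψ'' dx / ∫|ψ|² dx; with m = 1.
Expand each integrand as polynomial × e^(−2γx²) and use ∫x^(2j)·e^(−2γx²) dx = (2j−1)!!/(4γ)^j · √(π/(2γ)), odd powers → 0; here √(π/(2γ)) = 0.87323. Differentiate with the product rule, d/dx e^(−γx²) = −2γx·e^(−γx²).
State is unnormalized: ∫|ψ|² dx = 0.66068, and ∫ψ*·(−ħ²/2m · ψ'') dx = 1.3492, so ⟨T⟩ = 1.3492 / 0.66068.
⟨T⟩ = 2.0421.

2.04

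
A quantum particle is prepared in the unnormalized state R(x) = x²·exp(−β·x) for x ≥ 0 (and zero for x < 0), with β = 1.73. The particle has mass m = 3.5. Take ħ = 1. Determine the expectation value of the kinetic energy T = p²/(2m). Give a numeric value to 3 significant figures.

T = −(ħ²/2m) d²/dx², so ⟨T⟩ = −(ħ²/2m) ∫ R*·R'' dx / ∫|R|² dx; with m = 3.5.
Differentiate x²·exp(−β·x) with the product rule; every integrand then reduces to terms xʲ·e^(−2βx) on [0, ∞), with ∫₀^∞ xʲ·e^(−2βx) dx = j!/(2β)^(j+1).
State is unnormalized: ∫|R|² dx = 0.048398, and ∫R*·(−ħ²/2m · R'') dx = 0.0068977, so ⟨T⟩ = 0.0068977 / 0.048398.
⟨T⟩ = 0.14252.

0.143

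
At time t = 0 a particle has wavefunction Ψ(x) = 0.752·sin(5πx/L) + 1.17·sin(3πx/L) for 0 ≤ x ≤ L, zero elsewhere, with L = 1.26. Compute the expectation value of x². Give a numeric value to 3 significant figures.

0.591

⟨x²⟩ = ∫ x²·|Ψ|² dx / ∫|Ψ|² dx (integrals over the domain).
On 0 ≤ x ≤ L (j ≠ l): ∫sin²(jπx/L) dx = L/2, ∫sin(jπx/L)·sin(lπx/L) dx = 0; diagonal moments ∫x·sin²(jπx/L) dx = L²/4, ∫x²·sin²(jπx/L) dx = L³·(1/6 − 1/(4j²π²)); cross terms ∫x·sin(jπx/L)·sin(lπx/L) dx = 0 for j + l even and −4jlL²/(π²(j² − l²)²) for j + l odd, ∫x²·sin(jπx/L)·sin(lπx/L) dx = (−1)^(j+l)·4jlL³/(π²(j² − l²)²); higher powers the same way via product-to-sum and parts.
State is unnormalized: ∫|Ψ|² dx = 1.2187, and ∫Ψ*·x²·Ψ dx = 0.71966, so ⟨x²⟩ = 0.71966 / 1.2187.
⟨x²⟩ = 0.59053.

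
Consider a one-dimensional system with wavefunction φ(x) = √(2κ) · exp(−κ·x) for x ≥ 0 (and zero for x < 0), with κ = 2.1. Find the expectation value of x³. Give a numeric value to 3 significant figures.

⟨x³⟩ = ∫ x³·|φ|² dx (integrals over the domain).
Every integrand reduces to terms xʲ·e^(−2κx) on [0, ∞); use ∫₀^∞ xʲ·e^(−2κx) dx = j!/(2κ)^(j+1).
⟨x³⟩ = 0.080985.

0.0810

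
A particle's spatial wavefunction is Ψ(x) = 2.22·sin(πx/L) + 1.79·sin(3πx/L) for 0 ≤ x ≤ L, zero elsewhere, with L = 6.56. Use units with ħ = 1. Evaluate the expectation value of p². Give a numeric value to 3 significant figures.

0.952

p² Ψ = −ħ² d²Ψ/dx²; ⟨p²⟩ = −ħ² ∫ Ψ*·Ψ'' dx / ∫|Ψ|² dx.
d²/dx² sin(jπx/L) = −(jπ/L)²·sin(jπx/L); on 0 ≤ x ≤ L, ∫sin²(jπx/L) dx = L/2 and ∫sin(jπx/L)·sin(lπx/L) dx = 0 for j ≠ l, so only diagonal terms survive in ∫|Ψ|² and ∫Ψ·Ψ″; ∫Ψ·Ψ′ dx = [Ψ²/2] between the walls = 0.
State is unnormalized: ∫|Ψ|² dx = 26.675, and ∫Ψ*·(−ħ² Ψ'') dx = 25.400, so ⟨p²⟩ = 25.400 / 26.675.
⟨p²⟩ = 0.95222.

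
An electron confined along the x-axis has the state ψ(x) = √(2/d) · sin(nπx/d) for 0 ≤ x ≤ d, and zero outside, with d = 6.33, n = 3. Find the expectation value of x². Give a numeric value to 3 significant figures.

⟨x²⟩ = ∫ x²·|ψ|² dx (integrals over the domain).
With sin²θ = (1 − cos2θ)/2 on 0 ≤ x ≤ d: ∫sin²(nπx/d) dx = d/2, ∫x·sin²(nπx/d) dx = d²/4, ∫x²·sin²(nπx/d) dx = d³·(1/6 − 1/(4n²π²)); higher powers xᵏ the same way, integrating xᵏ·cos(2nπx/d) by parts.
⟨x²⟩ = 13.131.

13.1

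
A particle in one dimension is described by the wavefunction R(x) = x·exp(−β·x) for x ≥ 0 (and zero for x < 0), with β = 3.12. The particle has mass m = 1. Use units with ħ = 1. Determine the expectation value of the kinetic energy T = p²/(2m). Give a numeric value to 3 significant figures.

4.87

T = −(ħ²/2m) d²/dx², so ⟨T⟩ = −(ħ²/2m) ∫ R*·R'' dx / ∫|R|² dx; with m = 1.
Differentiate x·exp(−β·x) with the product rule; every integrand then reduces to terms xʲ·e^(−2βx) on [0, ∞), with ∫₀^∞ xʲ·e^(−2βx) dx = j!/(2β)^(j+1).
State is unnormalized: ∫|R|² dx = 0.0082314, and ∫R*·(−ħ²/2m · R'') dx = 0.040064, so ⟨T⟩ = 0.040064 / 0.0082314.
⟨T⟩ = 4.8672.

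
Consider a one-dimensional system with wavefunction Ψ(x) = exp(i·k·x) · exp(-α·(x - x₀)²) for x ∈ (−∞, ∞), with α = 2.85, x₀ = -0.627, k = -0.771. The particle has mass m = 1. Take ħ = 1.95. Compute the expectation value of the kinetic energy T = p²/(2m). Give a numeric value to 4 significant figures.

T = −(ħ²/2m) d²/dx², so ⟨T⟩ = −(ħ²/2m) ∫ Ψ*·Ψ'' dx / ∫|Ψ|² dx; with m = 1.
Gaussian moments (u = x − x₀): ∫u^(2j)·e^(−2αu²) du = (2j−1)!!/(4α)^j · √(π/(2α)), odd powers integrate to 0; here √(π/(2α)) = 0.74240. Derivatives: Ψ′ = (ik − 2αu)·Ψ, Ψ″ = ((ik − 2αu)² − 2α)·Ψ; the odd-in-u pieces drop out.
State is unnormalized: ∫|Ψ|² dx = 0.74240, and ∫Ψ*·(−ħ²/2m · Ψ'') dx = 4.8618, so ⟨T⟩ = 4.8618 / 0.74240.
⟨T⟩ = 6.5487.

6.549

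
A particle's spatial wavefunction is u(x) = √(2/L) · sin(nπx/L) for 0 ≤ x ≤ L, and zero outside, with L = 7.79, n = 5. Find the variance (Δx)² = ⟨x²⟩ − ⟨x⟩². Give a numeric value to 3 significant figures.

Compute ⟨x⟩ and ⟨x²⟩ separately, then (Δx)² = ⟨x²⟩ − ⟨x⟩².
With sin²θ = (1 − cos2θ)/2 on 0 ≤ x ≤ L: ∫sin²(nπx/L) dx = L/2, ∫x·sin²(nπx/L) dx = L²/4, ∫x²·sin²(nπx/L) dx = L³·(1/6 − 1/(4n²π²)); higher powers xᵏ the same way, integrating xᵏ·cos(2nπx/L) by parts.
⟨x⟩ = 3.8950 and ⟨x²⟩ = 20.105.
(Δx)² = 20.105 − (3.8950)² = 4.9340.

4.93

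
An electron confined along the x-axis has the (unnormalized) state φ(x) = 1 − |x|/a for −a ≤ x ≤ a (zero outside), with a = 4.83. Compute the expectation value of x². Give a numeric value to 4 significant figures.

2.333

⟨x²⟩ = ∫ x²·|φ|² dx / ∫|φ|² dx (integrals over the domain).
φ is even, so ∫ over [−a, a] = 2∫₀ᵃ with φ = 1 − x/a there: ∫₀ᵃ (1 − x/a)² dx = a/3, ∫₀ᵃ x²(1 − x/a)² dx = a³/30, ∫₀ᵃ x⁴(1 − x/a)² dx = a⁵/105.
State is unnormalized: ∫|φ|² dx = 3.2200, and ∫φ*·x²·φ dx = 7.5119, so ⟨x²⟩ = 7.5119 / 3.2200.
⟨x²⟩ = 2.3329.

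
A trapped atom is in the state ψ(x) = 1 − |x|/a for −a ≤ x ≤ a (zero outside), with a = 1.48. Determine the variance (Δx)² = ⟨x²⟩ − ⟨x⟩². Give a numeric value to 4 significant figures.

0.2190

Compute ⟨x⟩ and ⟨x²⟩ separately, then (Δx)² = ⟨x²⟩ − ⟨x⟩².
ψ is even, so ∫ over [−a, a] = 2∫₀ᵃ with ψ = 1 − x/a there: ∫₀ᵃ (1 − x/a)² dx = a/3, ∫₀ᵃ x²(1 − x/a)² dx = a³/30, ∫₀ᵃ x⁴(1 − x/a)² dx = a⁵/105.
Normalization: ∫|ψ|² dx = 0.98667.
⟨x⟩ = 0.0000 and ⟨x²⟩ = 0.21904.
(Δx)² = 0.21904 − (0.0000)² = 0.21904.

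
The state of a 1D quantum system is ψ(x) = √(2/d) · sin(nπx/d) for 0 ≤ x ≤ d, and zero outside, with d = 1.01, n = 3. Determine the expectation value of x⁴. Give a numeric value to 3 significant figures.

⟨x⁴⟩ = ∫ x⁴·|ψ|² dx (integrals over the domain).
With sin²θ = (1 − cos2θ)/2 on 0 ≤ x ≤ d: ∫sin²(nπx/d) dx = d/2, ∫x·sin²(nπx/d) dx = d²/4, ∫x²·sin²(nπx/d) dx = d³·(1/6 − 1/(4n²π²)); higher powers xᵏ the same way, integrating xᵏ·cos(2nπx/d) by parts.
⟨x⁴⟩ = 0.19660.

0.197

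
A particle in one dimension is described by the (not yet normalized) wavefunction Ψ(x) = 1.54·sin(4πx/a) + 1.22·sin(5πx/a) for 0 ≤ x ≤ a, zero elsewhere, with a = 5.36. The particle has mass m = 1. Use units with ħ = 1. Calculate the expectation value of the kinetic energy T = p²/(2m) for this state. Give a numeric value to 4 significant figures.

T = −(ħ²/2m) d²/dx², so ⟨T⟩ = −(ħ²/2m) ∫ Ψ*·Ψ'' dx / ∫|Ψ|² dx; with m = 1.
d²/dx² sin(jπx/a) = −(jπ/a)²·sin(jπx/a); on 0 ≤ x ≤ a, ∫sin²(jπx/a) dx = a/2 and ∫sin(jπx/a)·sin(lπx/a) dx = 0 for j ≠ l, so only diagonal terms survive in ∫|Ψ|² and ∫Ψ·Ψ″; ∫Ψ·Ψ′ dx = [Ψ²/2] between the walls = 0.
State is unnormalized: ∫|Ψ|² dx = 10.345, and ∫Ψ*·(−ħ²/2m · Ψ'') dx = 34.597, so ⟨T⟩ = 34.597 / 10.345.
⟨T⟩ = 3.3444.

3.344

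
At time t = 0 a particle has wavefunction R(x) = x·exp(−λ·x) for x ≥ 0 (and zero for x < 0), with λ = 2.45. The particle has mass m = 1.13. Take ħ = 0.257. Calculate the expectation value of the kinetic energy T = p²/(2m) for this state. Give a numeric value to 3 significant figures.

0.175

T = −(ħ²/2m) d²/dx², so ⟨T⟩ = −(ħ²/2m) ∫ R*·R'' dx / ∫|R|² dx; with m = 1.13.
Differentiate x·exp(−λ·x) with the product rule; every integrand then reduces to terms xʲ·e^(−2λx) on [0, ∞), with ∫₀^∞ xʲ·e^(−2λx) dx = j!/(2λ)^(j+1).
State is unnormalized: ∫|R|² dx = 0.017000, and ∫R*·(−ħ²/2m · R'') dx = 0.0029822, so ⟨T⟩ = 0.0029822 / 0.017000.
⟨T⟩ = 0.17542.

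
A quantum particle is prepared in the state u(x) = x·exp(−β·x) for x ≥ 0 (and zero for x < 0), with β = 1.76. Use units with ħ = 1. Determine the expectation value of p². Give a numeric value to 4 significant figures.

3.098

p² u = −ħ² d²u/dx²; ⟨p²⟩ = −ħ² ∫ u*·u'' dx / ∫|u|² dx.
Differentiate x·exp(−β·x) with the product rule; every integrand then reduces to terms xʲ·e^(−2βx) on [0, ∞), with ∫₀^∞ xʲ·e^(−2βx) dx = j!/(2β)^(j+1).
State is unnormalized: ∫|u|² dx = 0.045857, and ∫u*·(−ħ² u'') dx = 0.14205, so ⟨p²⟩ = 0.14205 / 0.045857.
⟨p²⟩ = 3.0976.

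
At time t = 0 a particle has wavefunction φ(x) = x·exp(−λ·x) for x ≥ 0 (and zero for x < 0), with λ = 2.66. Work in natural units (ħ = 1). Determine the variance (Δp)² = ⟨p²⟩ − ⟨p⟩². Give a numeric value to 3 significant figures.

Compute ⟨p⟩ and ⟨p²⟩ separately; (Δp)² = ⟨p²⟩ − ⟨p⟩².
Differentiate x·exp(−λ·x) with the product rule; every integrand then reduces to terms xʲ·e^(−2λx) on [0, ∞), with ∫₀^∞ xʲ·e^(−2λx) dx = j!/(2λ)^(j+1).
Normalization: ∫|φ|² dx = 0.013283.
⟨p⟩ = 0.0000 and ⟨p²⟩ = 7.0756.
(Δp)² = 7.0756 − (0.0000)² = 7.0756.

7.08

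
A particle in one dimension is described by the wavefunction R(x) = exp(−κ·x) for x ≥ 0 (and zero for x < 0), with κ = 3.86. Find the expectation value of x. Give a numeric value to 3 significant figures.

⟨x⟩ = ∫ x·|R|² dx / ∫|R|² dx (integrals over the domain).
Every integrand reduces to terms xʲ·e^(−2κx) on [0, ∞); use ∫₀^∞ xʲ·e^(−2κx) dx = j!/(2κ)^(j+1).
State is unnormalized: ∫|R|² dx = 0.12953, and ∫R*·x·R dx = 0.016779, so ⟨x⟩ = 0.016779 / 0.12953.
⟨x⟩ = 0.12953.

0.130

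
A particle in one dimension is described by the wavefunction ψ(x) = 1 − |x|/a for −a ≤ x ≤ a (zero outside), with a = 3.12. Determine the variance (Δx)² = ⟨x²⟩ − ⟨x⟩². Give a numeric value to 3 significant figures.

0.973

Compute ⟨x⟩ and ⟨x²⟩ separately, then (Δx)² = ⟨x²⟩ − ⟨x⟩².
ψ is even, so ∫ over [−a, a] = 2∫₀ᵃ with ψ = 1 − x/a there: ∫₀ᵃ (1 − x/a)² dx = a/3, ∫₀ᵃ x²(1 − x/a)² dx = a³/30, ∫₀ᵃ x⁴(1 − x/a)² dx = a⁵/105.
Normalization: ∫|ψ|² dx = 2.0800.
⟨x⟩ = 0.0000 and ⟨x²⟩ = 0.97344.
(Δx)² = 0.97344 − (0.0000)² = 0.97344.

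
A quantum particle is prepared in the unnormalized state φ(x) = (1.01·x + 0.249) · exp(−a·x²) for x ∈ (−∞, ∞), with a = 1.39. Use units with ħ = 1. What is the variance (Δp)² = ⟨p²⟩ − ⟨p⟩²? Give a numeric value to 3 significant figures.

Compute ⟨p⟩ and ⟨p²⟩ separately; (Δp)² = ⟨p²⟩ − ⟨p⟩².
Expand each integrand as polynomial × e^(−2ax²) and use ∫x^(2j)·e^(−2ax²) dx = (2j−1)!!/(4a)^j · √(π/(2a)), odd powers → 0; here √(π/(2a)) = 1.0630. Differentiate with the product rule, d/dx e^(−ax²) = −2ax·e^(−ax²).
Normalization: ∫|φ|² dx = 0.26095.
⟨p⟩ = 0.0000 and ⟨p²⟩ = 3.4678.
(Δp)² = 3.4678 − (0.0000)² = 3.4678.

3.47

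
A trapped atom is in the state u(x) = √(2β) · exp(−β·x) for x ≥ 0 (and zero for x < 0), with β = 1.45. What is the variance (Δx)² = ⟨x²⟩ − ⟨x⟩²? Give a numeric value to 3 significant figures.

Compute ⟨x⟩ and ⟨x²⟩ separately, then (Δx)² = ⟨x²⟩ − ⟨x⟩².
Every integrand reduces to terms xʲ·e^(−2βx) on [0, ∞); use ∫₀^∞ xʲ·e^(−2βx) dx = j!/(2β)^(j+1).
⟨x⟩ = 0.34483 and ⟨x²⟩ = 0.23781.
(Δx)² = 0.23781 − (0.34483)² = 0.11891.

0.119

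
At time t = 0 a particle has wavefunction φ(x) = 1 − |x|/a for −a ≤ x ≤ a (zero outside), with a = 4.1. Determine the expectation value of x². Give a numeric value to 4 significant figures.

⟨x²⟩ = ∫ x²·|φ|² dx / ∫|φ|² dx (integrals over the domain).
φ is even, so ∫ over [−a, a] = 2∫₀ᵃ with φ = 1 − x/a there: ∫₀ᵃ (1 − x/a)² dx = a/3, ∫₀ᵃ x²(1 − x/a)² dx = a³/30, ∫₀ᵃ x⁴(1 − x/a)² dx = a⁵/105.
State is unnormalized: ∫|φ|² dx = 2.7333, and ∫φ*·x²·φ dx = 4.5947, so ⟨x²⟩ = 4.5947 / 2.7333.
⟨x²⟩ = 1.6810.

1.681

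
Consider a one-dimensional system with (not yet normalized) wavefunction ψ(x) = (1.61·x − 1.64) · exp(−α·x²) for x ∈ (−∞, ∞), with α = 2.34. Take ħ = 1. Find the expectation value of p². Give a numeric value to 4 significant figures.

p² ψ = −ħ² d²ψ/dx²; ⟨p²⟩ = −ħ² ∫ ψ*·ψ'' dx / ∫|ψ|² dx.
Expand each integrand as polynomial × e^(−2αx²) and use ∫x^(2j)·e^(−2αx²) dx = (2j−1)!!/(4α)^j · √(π/(2α)), odd powers → 0; here √(π/(2α)) = 0.81932. Differentiate with the product rule, d/dx e^(−αx²) = −2αx·e^(−αx²).
State is unnormalized: ∫|ψ|² dx = 2.4305, and ∫ψ*·(−ħ² ψ'') dx = 6.7493, so ⟨p²⟩ = 6.7493 / 2.4305.
⟨p²⟩ = 2.7769.

2.777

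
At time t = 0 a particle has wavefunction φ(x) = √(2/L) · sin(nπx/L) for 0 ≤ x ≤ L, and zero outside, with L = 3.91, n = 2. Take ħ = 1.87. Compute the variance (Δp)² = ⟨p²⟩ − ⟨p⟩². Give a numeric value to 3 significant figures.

Compute ⟨p⟩ and ⟨p²⟩ separately; (Δp)² = ⟨p²⟩ − ⟨p⟩².
d/dx sin(nπx/L) = (nπ/L)·cos(nπx/L) and d²/dx² sin(nπx/L) = −(nπ/L)²·sin(nπx/L); on 0 ≤ x ≤ L, ∫sin²(nπx/L) dx = L/2 and ∫sin(nπx/L)·cos(nπx/L) dx = 0.
⟨p⟩ = 0.0000 and ⟨p²⟩ = 9.0300.
(Δp)² = 9.0300 − (0.0000)² = 9.0300.

9.03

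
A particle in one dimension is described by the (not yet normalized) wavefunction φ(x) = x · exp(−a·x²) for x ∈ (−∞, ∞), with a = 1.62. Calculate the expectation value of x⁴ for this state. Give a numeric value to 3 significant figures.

⟨x⁴⟩ = ∫ x⁴·|φ|² dx / ∫|φ|² dx (integrals over the domain).
Expand each integrand as polynomial × e^(−2ax²) and use ∫x^(2j)·e^(−2ax²) dx = (2j−1)!!/(4a)^j · √(π/(2a)), odd powers → 0; here √(π/(2a)) = 0.98470.
State is unnormalized: ∫|φ|² dx = 0.15196, and ∫φ*·x⁴·φ dx = 0.054284, so ⟨x⁴⟩ = 0.054284 / 0.15196.
⟨x⁴⟩ = 0.35722.

0.357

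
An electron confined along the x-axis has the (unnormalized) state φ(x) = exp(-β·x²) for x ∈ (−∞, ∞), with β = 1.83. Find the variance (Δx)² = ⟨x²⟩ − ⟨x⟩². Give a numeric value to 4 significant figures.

0.1366

Compute ⟨x⟩ and ⟨x²⟩ separately, then (Δx)² = ⟨x²⟩ − ⟨x⟩².
Gaussian moments: ∫x^(2j)·e^(−2βx²) dx = (2j−1)!!/(4β)^j · √(π/(2β)), odd powers integrate to 0; here √(π/(2β)) = 0.92648.
Normalization: ∫|φ|² dx = 0.92648.
⟨x⟩ = 0.0000 and ⟨x²⟩ = 0.13661.
(Δx)² = 0.13661 − (0.0000)² = 0.13661.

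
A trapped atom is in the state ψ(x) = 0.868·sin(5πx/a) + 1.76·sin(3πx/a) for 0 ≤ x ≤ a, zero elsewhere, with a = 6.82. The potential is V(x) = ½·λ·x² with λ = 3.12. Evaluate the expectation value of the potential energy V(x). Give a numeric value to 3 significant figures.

26.6

⟨V⟩ = ∫ V(x)·|ψ|² dx / ∫|ψ|² dx.
On 0 ≤ x ≤ a (j ≠ l): ∫sin²(jπx/a) dx = a/2, ∫sin(jπx/a)·sin(lπx/a) dx = 0; diagonal moments ∫x·sin²(jπx/a) dx = a²/4, ∫x²·sin²(jπx/a) dx = a³·(1/6 − 1/(4j²π²)); cross terms ∫x·sin(jπx/a)·sin(lπx/a) dx = 0 for j + l even and −4jla²/(π²(j² − l²)²) for j + l odd, ∫x²·sin(jπx/a)·sin(lπx/a) dx = (−1)^(j+l)·4jla³/(π²(j² − l²)²); higher powers the same way via product-to-sum and parts.
State is unnormalized: ∫|ψ|² dx = 13.132, and ∫ψ*·V(x)·ψ dx = 348.83, so ⟨V⟩ = 348.83 / 13.132.
⟨V⟩ = 26.563.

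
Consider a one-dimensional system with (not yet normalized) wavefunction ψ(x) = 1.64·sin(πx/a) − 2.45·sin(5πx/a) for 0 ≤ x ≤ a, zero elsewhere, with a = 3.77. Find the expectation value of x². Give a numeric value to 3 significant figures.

⟨x²⟩ = ∫ x²·|ψ|² dx / ∫|ψ|² dx (integrals over the domain).
On 0 ≤ x ≤ a (j ≠ l): ∫sin²(jπx/a) dx = a/2, ∫sin(jπx/a)·sin(lπx/a) dx = 0; diagonal moments ∫x·sin²(jπx/a) dx = a²/4, ∫x²·sin²(jπx/a) dx = a³·(1/6 − 1/(4j²π²)); cross terms ∫x·sin(jπx/a)·sin(lπx/a) dx = 0 for j + l even and −4jla²/(π²(j² − l²)²) for j + l odd, ∫x²·sin(jπx/a)·sin(lπx/a) dx = (−1)^(j+l)·4jla³/(π²(j² − l²)²); higher powers the same way via product-to-sum and parts.
State is unnormalized: ∫|ψ|² dx = 16.385, and ∫ψ*·x²·ψ dx = 72.133, so ⟨x²⟩ = 72.133 / 16.385.
⟨x²⟩ = 4.4025.

4.40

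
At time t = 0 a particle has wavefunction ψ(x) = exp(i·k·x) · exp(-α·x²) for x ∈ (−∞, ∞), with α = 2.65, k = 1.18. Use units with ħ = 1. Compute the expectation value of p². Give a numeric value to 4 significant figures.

p² ψ = −ħ² d²ψ/dx²; ⟨p²⟩ = −ħ² ∫ ψ*·ψ'' dx / ∫|ψ|² dx.
Gaussian moments: ∫x^(2j)·e^(−2αx²) dx = (2j−1)!!/(4α)^j · √(π/(2α)), odd powers integrate to 0; here √(π/(2α)) = 0.76990. Derivatives: ψ′ = (ik − 2αx)·ψ, ψ″ = ((ik − 2αx)² − 2α)·ψ; the odd-in-x pieces drop out.
State is unnormalized: ∫|ψ|² dx = 0.76990, and ∫ψ*·(−ħ² ψ'') dx = 3.1123, so ⟨p²⟩ = 3.1123 / 0.76990.
⟨p²⟩ = 4.0424.

4.042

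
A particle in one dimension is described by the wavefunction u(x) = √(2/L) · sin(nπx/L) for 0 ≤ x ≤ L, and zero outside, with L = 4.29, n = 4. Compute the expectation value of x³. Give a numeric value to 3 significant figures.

19.4

⟨x³⟩ = ∫ x³·|u|² dx (integrals over the domain).
With sin²θ = (1 − cos2θ)/2 on 0 ≤ x ≤ L: ∫sin²(nπx/L) dx = L/2, ∫x·sin²(nπx/L) dx = L²/4, ∫x²·sin²(nπx/L) dx = L³·(1/6 − 1/(4n²π²)); higher powers xᵏ the same way, integrating xᵏ·cos(2nπx/L) by parts.
⟨x³⟩ = 19.363.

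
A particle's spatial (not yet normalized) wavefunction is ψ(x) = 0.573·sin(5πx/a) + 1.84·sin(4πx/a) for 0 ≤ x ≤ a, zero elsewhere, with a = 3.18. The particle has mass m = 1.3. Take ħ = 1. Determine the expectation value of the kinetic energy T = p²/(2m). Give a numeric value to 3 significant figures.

T = −(ħ²/2m) d²/dx², so ⟨T⟩ = −(ħ²/2m) ∫ ψ*·ψ'' dx / ∫|ψ|² dx; with m = 1.3.
d²/dx² sin(jπx/a) = −(jπ/a)²·sin(jπx/a); on 0 ≤ x ≤ a, ∫sin²(jπx/a) dx = a/2 and ∫sin(jπx/a)·sin(lπx/a) dx = 0 for j ≠ l, so only diagonal terms survive in ∫|ψ|² and ∫ψ·ψ″; ∫ψ·ψ′ dx = [ψ²/2] between the walls = 0.
State is unnormalized: ∫|ψ|² dx = 5.9051, and ∫ψ*·(−ħ²/2m · ψ'') dx = 37.231, so ⟨T⟩ = 37.231 / 5.9051.
⟨T⟩ = 6.3048.

6.30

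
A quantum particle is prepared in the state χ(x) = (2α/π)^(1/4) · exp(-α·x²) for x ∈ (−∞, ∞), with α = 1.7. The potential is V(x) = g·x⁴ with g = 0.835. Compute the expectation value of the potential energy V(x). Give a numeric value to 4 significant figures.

0.05417

⟨V⟩ = ∫ V(x)·|χ|² dx.
Gaussian moments: ∫x^(2j)·e^(−2αx²) dx = (2j−1)!!/(4α)^j · √(π/(2α)), odd powers integrate to 0; here √(π/(2α)) = 0.96125.
⟨V⟩ = 0.054174.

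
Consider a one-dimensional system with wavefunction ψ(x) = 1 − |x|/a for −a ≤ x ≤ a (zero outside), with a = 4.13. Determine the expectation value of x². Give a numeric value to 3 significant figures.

⟨x²⟩ = ∫ x²·|ψ|² dx / ∫|ψ|² dx (integrals over the domain).
ψ is even, so ∫ over [−a, a] = 2∫₀ᵃ with ψ = 1 − x/a there: ∫₀ᵃ (1 − x/a)² dx = a/3, ∫₀ᵃ x²(1 − x/a)² dx = a³/30, ∫₀ᵃ x⁴(1 − x/a)² dx = a⁵/105.
State is unnormalized: ∫|ψ|² dx = 2.7533, and ∫ψ*·x²·ψ dx = 4.6963, so ⟨x²⟩ = 4.6963 / 2.7533.
⟨x²⟩ = 1.7057.

1.71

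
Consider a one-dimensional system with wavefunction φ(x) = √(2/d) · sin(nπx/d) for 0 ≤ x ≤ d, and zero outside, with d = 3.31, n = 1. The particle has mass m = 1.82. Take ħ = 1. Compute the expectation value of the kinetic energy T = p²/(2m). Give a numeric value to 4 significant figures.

T = −(ħ²/2m) d²/dx², so ⟨T⟩ = −(ħ²/2m) ∫ φ*·φ'' dx; with m = 1.82.
d/dx sin(nπx/d) = (nπ/d)·cos(nπx/d) and d²/dx² sin(nπx/d) = −(nπ/d)²·sin(nπx/d); on 0 ≤ x ≤ d, ∫sin²(nπx/d) dx = d/2 and ∫sin(nπx/d)·cos(nπx/d) dx = 0.
⟨T⟩ = 0.24748.

0.2475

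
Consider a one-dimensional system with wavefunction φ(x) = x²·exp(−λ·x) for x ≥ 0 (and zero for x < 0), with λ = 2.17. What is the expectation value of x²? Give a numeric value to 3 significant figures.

1.59

⟨x²⟩ = ∫ x²·|φ|² dx / ∫|φ|² dx (integrals over the domain).
Every integrand reduces to terms xʲ·e^(−2λx) on [0, ∞); use ∫₀^∞ xʲ·e^(−2λx) dx = j!/(2λ)^(j+1).
State is unnormalized: ∫|φ|² dx = 0.015587, and ∫φ*·x²·φ dx = 0.024826, so ⟨x²⟩ = 0.024826 / 0.015587.
⟨x²⟩ = 1.5927.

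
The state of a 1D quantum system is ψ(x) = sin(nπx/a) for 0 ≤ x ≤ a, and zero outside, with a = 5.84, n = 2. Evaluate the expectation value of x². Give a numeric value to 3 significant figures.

⟨x²⟩ = ∫ x²·|ψ|² dx / ∫|ψ|² dx (integrals over the domain).
With sin²θ = (1 − cos2θ)/2 on 0 ≤ x ≤ a: ∫sin²(nπx/a) dx = a/2, ∫x·sin²(nπx/a) dx = a²/4, ∫x²·sin²(nπx/a) dx = a³·(1/6 − 1/(4n²π²)); higher powers xᵏ the same way, integrating xᵏ·cos(2nπx/a) by parts.
State is unnormalized: ∫|ψ|² dx = 2.9200, and ∫ψ*·x²·ψ dx = 31.935, so ⟨x²⟩ = 31.935 / 2.9200.
⟨x²⟩ = 10.937.

10.9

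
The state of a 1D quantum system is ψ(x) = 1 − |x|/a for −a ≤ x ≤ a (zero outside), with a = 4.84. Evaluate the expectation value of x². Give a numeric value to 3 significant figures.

⟨x²⟩ = ∫ x²·|ψ|² dx / ∫|ψ|² dx (integrals over the domain).
ψ is even, so ∫ over [−a, a] = 2∫₀ᵃ with ψ = 1 − x/a there: ∫₀ᵃ (1 − x/a)² dx = a/3, ∫₀ᵃ x²(1 − x/a)² dx = a³/30, ∫₀ᵃ x⁴(1 − x/a)² dx = a⁵/105.
State is unnormalized: ∫|ψ|² dx = 3.2267, and ∫ψ*·x²·ψ dx = 7.5587, so ⟨x²⟩ = 7.5587 / 3.2267.
⟨x²⟩ = 2.3426.

2.34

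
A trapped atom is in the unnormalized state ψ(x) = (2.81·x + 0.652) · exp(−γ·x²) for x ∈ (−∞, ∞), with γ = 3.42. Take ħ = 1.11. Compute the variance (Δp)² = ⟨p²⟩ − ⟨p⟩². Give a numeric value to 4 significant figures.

9.067

Compute ⟨p⟩ and ⟨p²⟩ separately; (Δp)² = ⟨p²⟩ − ⟨p⟩².
Expand each integrand as polynomial × e^(−2γx²) and use ∫x^(2j)·e^(−2γx²) dx = (2j−1)!!/(4γ)^j · √(π/(2γ)), odd powers → 0; here √(π/(2γ)) = 0.67771. Differentiate with the product rule, d/dx e^(−γx²) = −2γx·e^(−γx²).
Normalization: ∫|ψ|² dx = 0.67928.
⟨p⟩ = 0.0000 and ⟨p²⟩ = 9.0670.
(Δp)² = 9.0670 − (0.0000)² = 9.0670.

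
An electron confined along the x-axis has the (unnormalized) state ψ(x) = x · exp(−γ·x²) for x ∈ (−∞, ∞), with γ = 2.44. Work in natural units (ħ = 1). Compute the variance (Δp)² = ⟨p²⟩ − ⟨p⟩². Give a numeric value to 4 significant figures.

7.320

Compute ⟨p⟩ and ⟨p²⟩ separately; (Δp)² = ⟨p²⟩ − ⟨p⟩².
Expand each integrand as polynomial × e^(−2γx²) and use ∫x^(2j)·e^(−2γx²) dx = (2j−1)!!/(4γ)^j · √(π/(2γ)), odd powers → 0; here √(π/(2γ)) = 0.80235. Differentiate with the product rule, d/dx e^(−γx²) = −2γx·e^(−γx²).
Normalization: ∫|ψ|² dx = 0.082208.
⟨p⟩ = 0.0000 and ⟨p²⟩ = 7.3200.
(Δp)² = 7.3200 − (0.0000)² = 7.3200.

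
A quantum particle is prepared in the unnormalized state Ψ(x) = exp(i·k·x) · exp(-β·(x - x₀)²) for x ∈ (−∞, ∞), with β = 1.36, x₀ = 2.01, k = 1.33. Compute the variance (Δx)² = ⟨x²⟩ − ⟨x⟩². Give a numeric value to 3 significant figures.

Compute ⟨x⟩ and ⟨x²⟩ separately, then (Δx)² = ⟨x²⟩ − ⟨x⟩².
Gaussian moments (u = x − x₀): ∫u^(2j)·e^(−2βu²) du = (2j−1)!!/(4β)^j · √(π/(2β)), odd powers integrate to 0; here √(π/(2β)) = 1.0747.
Normalization: ∫|Ψ|² dx = 1.0747.
⟨x⟩ = 2.0100 and ⟨x²⟩ = 4.2239.
(Δx)² = 4.2239 − (2.0100)² = 0.18382.

0.184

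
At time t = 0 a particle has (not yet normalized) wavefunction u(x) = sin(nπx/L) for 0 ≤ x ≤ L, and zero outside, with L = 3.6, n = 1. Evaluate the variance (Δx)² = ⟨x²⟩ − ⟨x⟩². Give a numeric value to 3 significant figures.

Compute ⟨x⟩ and ⟨x²⟩ separately, then (Δx)² = ⟨x²⟩ − ⟨x⟩².
With sin²θ = (1 − cos2θ)/2 on 0 ≤ x ≤ L: ∫sin²(nπx/L) dx = L/2, ∫x·sin²(nπx/L) dx = L²/4, ∫x²·sin²(nπx/L) dx = L³·(1/6 − 1/(4n²π²)); higher powers xᵏ the same way, integrating xᵏ·cos(2nπx/L) by parts.
Normalization: ∫|u|² dx = 1.8000.
⟨x⟩ = 1.8000 and ⟨x²⟩ = 3.6634.
(Δx)² = 3.6634 − (1.8000)² = 0.42344.

0.423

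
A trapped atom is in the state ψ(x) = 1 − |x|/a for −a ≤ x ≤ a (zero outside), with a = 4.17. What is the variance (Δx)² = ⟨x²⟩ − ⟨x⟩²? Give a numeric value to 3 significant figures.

Compute ⟨x⟩ and ⟨x²⟩ separately, then (Δx)² = ⟨x²⟩ − ⟨x⟩².
ψ is even, so ∫ over [−a, a] = 2∫₀ᵃ with ψ = 1 − x/a there: ∫₀ᵃ (1 − x/a)² dx = a/3, ∫₀ᵃ x²(1 − x/a)² dx = a³/30, ∫₀ᵃ x⁴(1 − x/a)² dx = a⁵/105.
Normalization: ∫|ψ|² dx = 2.7800.
⟨x⟩ = 0.0000 and ⟨x²⟩ = 1.7389.
(Δx)² = 1.7389 − (0.0000)² = 1.7389.

1.74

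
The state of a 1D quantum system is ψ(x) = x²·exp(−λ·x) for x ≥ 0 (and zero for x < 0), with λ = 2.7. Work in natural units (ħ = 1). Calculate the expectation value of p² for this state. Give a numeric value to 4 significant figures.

p² ψ = −ħ² d²ψ/dx²; ⟨p²⟩ = −ħ² ∫ ψ*·ψ'' dx / ∫|ψ|² dx.
Differentiate x²·exp(−λ·x) with the product rule; every integrand then reduces to terms xʲ·e^(−2λx) on [0, ∞), with ∫₀^∞ xʲ·e^(−2λx) dx = j!/(2λ)^(j+1).
State is unnormalized: ∫|ψ|² dx = 0.0052269, and ∫ψ*·(−ħ² ψ'') dx = 0.012701, so ⟨p²⟩ = 0.012701 / 0.0052269.
⟨p²⟩ = 2.4300.

2.430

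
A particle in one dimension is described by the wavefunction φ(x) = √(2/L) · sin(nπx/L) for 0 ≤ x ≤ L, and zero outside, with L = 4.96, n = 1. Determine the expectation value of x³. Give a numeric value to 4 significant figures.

⟨x³⟩ = ∫ x³·|φ|² dx (integrals over the domain).
With sin²θ = (1 − cos2θ)/2 on 0 ≤ x ≤ L: ∫sin²(nπx/L) dx = L/2, ∫x·sin²(nπx/L) dx = L²/4, ∫x²·sin²(nπx/L) dx = L³·(1/6 − 1/(4n²π²)); higher powers xᵏ the same way, integrating xᵏ·cos(2nπx/L) by parts.
⟨x³⟩ = 21.233.

21.23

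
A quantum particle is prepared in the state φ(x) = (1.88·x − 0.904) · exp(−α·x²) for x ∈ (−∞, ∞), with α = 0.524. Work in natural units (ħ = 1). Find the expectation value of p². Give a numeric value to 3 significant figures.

1.23

p² φ = −ħ² d²φ/dx²; ⟨p²⟩ = −ħ² ∫ φ*·φ'' dx / ∫|φ|² dx.
Expand each integrand as polynomial × e^(−2αx²) and use ∫x^(2j)·e^(−2αx²) dx = (2j−1)!!/(4α)^j · √(π/(2α)), odd powers → 0; here √(π/(2α)) = 1.7314. Differentiate with the product rule, d/dx e^(−αx²) = −2αx·e^(−αx²).
State is unnormalized: ∫|φ|² dx = 4.3345, and ∫φ*·(−ħ² φ'') dx = 5.3310, so ⟨p²⟩ = 5.3310 / 4.3345.
⟨p²⟩ = 1.2299.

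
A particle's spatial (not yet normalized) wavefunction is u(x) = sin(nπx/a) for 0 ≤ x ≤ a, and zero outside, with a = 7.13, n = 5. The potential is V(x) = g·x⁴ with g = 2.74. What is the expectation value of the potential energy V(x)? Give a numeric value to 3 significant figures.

⟨V⟩ = ∫ V(x)·|u|² dx / ∫|u|² dx.
With sin²θ = (1 − cos2θ)/2 on 0 ≤ x ≤ a: ∫sin²(nπx/a) dx = a/2, ∫x·sin²(nπx/a) dx = a²/4, ∫x²·sin²(nπx/a) dx = a³·(1/6 − 1/(4n²π²)); higher powers xᵏ the same way, integrating xᵏ·cos(2nπx/a) by parts.
State is unnormalized: ∫|u|² dx = 3.5650, and ∫u*·V(x)·u dx = 4947.2, so ⟨V⟩ = 4947.2 / 3.5650.
⟨V⟩ = 1387.7.

1.39e+03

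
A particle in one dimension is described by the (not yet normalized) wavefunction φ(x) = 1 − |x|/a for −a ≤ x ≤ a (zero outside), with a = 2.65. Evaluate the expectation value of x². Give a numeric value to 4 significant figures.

0.7023

⟨x²⟩ = ∫ x²·|φ|² dx / ∫|φ|² dx (integrals over the domain).
φ is even, so ∫ over [−a, a] = 2∫₀ᵃ with φ = 1 − x/a there: ∫₀ᵃ (1 − x/a)² dx = a/3, ∫₀ᵃ x²(1 − x/a)² dx = a³/30, ∫₀ᵃ x⁴(1 − x/a)² dx = a⁵/105.
State is unnormalized: ∫|φ|² dx = 1.7667, and ∫φ*·x²·φ dx = 1.2406, so ⟨x²⟩ = 1.2406 / 1.7667.
⟨x²⟩ = 0.70225.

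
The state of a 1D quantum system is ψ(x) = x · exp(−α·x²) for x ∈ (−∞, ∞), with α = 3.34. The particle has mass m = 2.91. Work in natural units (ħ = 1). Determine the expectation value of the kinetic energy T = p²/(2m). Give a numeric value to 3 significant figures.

1.72

T = −(ħ²/2m) d²/dx², so ⟨T⟩ = −(ħ²/2m) ∫ ψ*·ψ'' dx / ∫|ψ|² dx; with m = 2.91.
Expand each integrand as polynomial × e^(−2αx²) and use ∫x^(2j)·e^(−2αx²) dx = (2j−1)!!/(4α)^j · √(π/(2α)), odd powers → 0; here √(π/(2α)) = 0.68578. Differentiate with the product rule, d/dx e^(−αx²) = −2αx·e^(−αx²).
State is unnormalized: ∫|ψ|² dx = 0.051331, and ∫ψ*·(−ħ²/2m · ψ'') dx = 0.088374, so ⟨T⟩ = 0.088374 / 0.051331.
⟨T⟩ = 1.7216.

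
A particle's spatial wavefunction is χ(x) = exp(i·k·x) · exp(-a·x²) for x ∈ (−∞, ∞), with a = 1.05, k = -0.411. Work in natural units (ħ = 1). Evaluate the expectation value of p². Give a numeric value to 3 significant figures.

1.22

p² χ = −ħ² d²χ/dx²; ⟨p²⟩ = −ħ² ∫ χ*·χ'' dx / ∫|χ|² dx.
Gaussian moments: ∫x^(2j)·e^(−2ax²) dx = (2j−1)!!/(4a)^j · √(π/(2a)), odd powers integrate to 0; here √(π/(2a)) = 1.2231. Derivatives: χ′ = (ik − 2ax)·χ, χ″ = ((ik − 2ax)² − 2a)·χ; the odd-in-x pieces drop out.
State is unnormalized: ∫|χ|² dx = 1.2231, and ∫χ*·(−ħ² χ'') dx = 1.4909, so ⟨p²⟩ = 1.4909 / 1.2231.
⟨p²⟩ = 1.2189.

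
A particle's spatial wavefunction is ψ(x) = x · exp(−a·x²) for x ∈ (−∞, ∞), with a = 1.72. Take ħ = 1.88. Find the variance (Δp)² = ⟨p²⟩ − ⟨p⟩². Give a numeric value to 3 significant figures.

18.2

Compute ⟨p⟩ and ⟨p²⟩ separately; (Δp)² = ⟨p²⟩ − ⟨p⟩².
Expand each integrand as polynomial × e^(−2ax²) and use ∫x^(2j)·e^(−2ax²) dx = (2j−1)!!/(4a)^j · √(π/(2a)), odd powers → 0; here √(π/(2a)) = 0.95564. Differentiate with the product rule, d/dx e^(−ax²) = −2ax·e^(−ax²).
Normalization: ∫|ψ|² dx = 0.13890.
⟨p⟩ = 0.0000 and ⟨p²⟩ = 18.238.
(Δp)² = 18.238 − (0.0000)² = 18.238.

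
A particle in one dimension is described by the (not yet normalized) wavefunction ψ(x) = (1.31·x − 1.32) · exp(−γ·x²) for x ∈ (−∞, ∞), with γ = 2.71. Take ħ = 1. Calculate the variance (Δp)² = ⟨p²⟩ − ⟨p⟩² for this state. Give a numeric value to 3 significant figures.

3.16

Compute ⟨p⟩ and ⟨p²⟩ separately; (Δp)² = ⟨p²⟩ − ⟨p⟩².
Expand each integrand as polynomial × e^(−2γx²) and use ∫x^(2j)·e^(−2γx²) dx = (2j−1)!!/(4γ)^j · √(π/(2γ)), odd powers → 0; here √(π/(2γ)) = 0.76133. Differentiate with the product rule, d/dx e^(−γx²) = −2γx·e^(−γx²).
Normalization: ∫|ψ|² dx = 1.4471.
⟨p⟩ = 0.0000 and ⟨p²⟩ = 3.1614.
(Δp)² = 3.1614 − (0.0000)² = 3.1614.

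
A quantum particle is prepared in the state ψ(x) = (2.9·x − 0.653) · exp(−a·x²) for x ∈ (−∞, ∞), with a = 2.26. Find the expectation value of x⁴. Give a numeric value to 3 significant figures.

0.137

⟨x⁴⟩ = ∫ x⁴·|ψ|² dx / ∫|ψ|² dx (integrals over the domain).
Expand each integrand as polynomial × e^(−2ax²) and use ∫x^(2j)·e^(−2ax²) dx = (2j−1)!!/(4a)^j · √(π/(2a)), odd powers → 0; here √(π/(2a)) = 0.83369.
State is unnormalized: ∫|ψ|² dx = 1.1311, and ∫ψ*·x⁴·ψ dx = 0.15541, so ⟨x⁴⟩ = 0.15541 / 1.1311.
⟨x⁴⟩ = 0.13740.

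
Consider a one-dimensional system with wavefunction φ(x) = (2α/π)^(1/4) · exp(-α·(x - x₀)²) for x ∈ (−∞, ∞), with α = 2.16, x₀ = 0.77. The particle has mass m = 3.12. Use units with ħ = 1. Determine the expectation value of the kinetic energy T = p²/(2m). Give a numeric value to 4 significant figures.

0.3462

T = −(ħ²/2m) d²/dx², so ⟨T⟩ = −(ħ²/2m) ∫ φ*·φ'' dx; with m = 3.12.
Gaussian moments (u = x − x₀): ∫u^(2j)·e^(−2αu²) du = (2j−1)!!/(4α)^j · √(π/(2α)), odd powers integrate to 0; here √(π/(2α)) = 0.85277. Derivatives: d/dx e^(−αu²) = −2αu·e^(−αu²), d²/dx² e^(−αu²) = (4α²u² − 2α)·e^(−αu²).
⟨T⟩ = 0.34615.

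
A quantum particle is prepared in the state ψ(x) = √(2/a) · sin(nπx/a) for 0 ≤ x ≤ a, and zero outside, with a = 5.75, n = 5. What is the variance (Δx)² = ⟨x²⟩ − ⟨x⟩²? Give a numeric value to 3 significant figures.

Compute ⟨x⟩ and ⟨x²⟩ separately, then (Δx)² = ⟨x²⟩ − ⟨x⟩².
With sin²θ = (1 − cos2θ)/2 on 0 ≤ x ≤ a: ∫sin²(nπx/a) dx = a/2, ∫x·sin²(nπx/a) dx = a²/4, ∫x²·sin²(nπx/a) dx = a³·(1/6 − 1/(4n²π²)); higher powers xᵏ the same way, integrating xᵏ·cos(2nπx/a) by parts.
⟨x⟩ = 2.8750 and ⟨x²⟩ = 10.954.
(Δx)² = 10.954 − (2.8750)² = 2.6882.

2.69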